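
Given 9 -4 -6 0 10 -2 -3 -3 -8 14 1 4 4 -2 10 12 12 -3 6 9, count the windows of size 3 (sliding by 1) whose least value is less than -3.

(9, -4, -6) → min -6  < -3 ✓
(-4, -6, 0) → min -6  < -3 ✓
(-6, 0, 10) → min -6  < -3 ✓
(0, 10, -2) → min -2
(10, -2, -3) → min -3
(-2, -3, -3) → min -3
(-3, -3, -8) → min -8  < -3 ✓
(-3, -8, 14) → min -8  < -3 ✓
(-8, 14, 1) → min -8  < -3 ✓
(14, 1, 4) → min 1
(1, 4, 4) → min 1
(4, 4, -2) → min -2
(4, -2, 10) → min -2
(-2, 10, 12) → min -2
(10, 12, 12) → min 10
(12, 12, -3) → min -3
(12, -3, 6) → min -3
(-3, 6, 9) → min -3
6 windows satisfy the condition.

6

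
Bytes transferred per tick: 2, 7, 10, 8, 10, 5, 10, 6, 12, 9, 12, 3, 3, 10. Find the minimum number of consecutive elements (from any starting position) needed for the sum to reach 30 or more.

add 2: running sum 2 < 30
add 7: running sum 9 < 30
add 10: running sum 19 < 30
add 8: running sum 27 < 30
add 10: shortest ending here [7, 10, 8, 10] sum 35, len 4
add 5: shortest ending here [10, 8, 10, 5] sum 33, len 4
add 10: shortest ending here [8, 10, 5, 10] sum 33, len 4
add 6: shortest ending here [10, 5, 10, 6] sum 31, len 4
add 12: shortest ending here [5, 10, 6, 12] sum 33, len 4
add 9: shortest ending here [10, 6, 12, 9] sum 37, len 4
add 12: shortest ending here [12, 9, 12] sum 33, len 3
add 3: shortest ending here [12, 9, 12, 3] sum 36, len 4
add 3: shortest ending here [12, 9, 12, 3, 3] sum 39, len 5
add 10: shortest ending here [9, 12, 3, 3, 10] sum 37, len 5
Shortest qualifying length: 3.

3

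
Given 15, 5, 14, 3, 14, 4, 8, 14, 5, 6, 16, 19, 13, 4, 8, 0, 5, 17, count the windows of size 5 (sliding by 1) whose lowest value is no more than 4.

(15, 5, 14, 3, 14) → min 3  ≤ 4 ✓
(5, 14, 3, 14, 4) → min 3  ≤ 4 ✓
(14, 3, 14, 4, 8) → min 3  ≤ 4 ✓
(3, 14, 4, 8, 14) → min 3  ≤ 4 ✓
(14, 4, 8, 14, 5) → min 4  ≤ 4 ✓
(4, 8, 14, 5, 6) → min 4  ≤ 4 ✓
(8, 14, 5, 6, 16) → min 5
(14, 5, 6, 16, 19) → min 5
(5, 6, 16, 19, 13) → min 5
(6, 16, 19, 13, 4) → min 4  ≤ 4 ✓
(16, 19, 13, 4, 8) → min 4  ≤ 4 ✓
(19, 13, 4, 8, 0) → min 0  ≤ 4 ✓
(13, 4, 8, 0, 5) → min 0  ≤ 4 ✓
(4, 8, 0, 5, 17) → min 0  ≤ 4 ✓
11 windows satisfy the condition.

11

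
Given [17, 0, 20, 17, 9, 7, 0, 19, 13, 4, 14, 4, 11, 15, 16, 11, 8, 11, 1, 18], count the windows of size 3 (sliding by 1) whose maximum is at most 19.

[17, 0, 20] → max 20
[0, 20, 17] → max 20
[20, 17, 9] → max 20
[17, 9, 7] → max 17  ≤ 19 ✓
[9, 7, 0] → max 9  ≤ 19 ✓
[7, 0, 19] → max 19  ≤ 19 ✓
[0, 19, 13] → max 19  ≤ 19 ✓
[19, 13, 4] → max 19  ≤ 19 ✓
[13, 4, 14] → max 14  ≤ 19 ✓
[4, 14, 4] → max 14  ≤ 19 ✓
[14, 4, 11] → max 14  ≤ 19 ✓
[4, 11, 15] → max 15  ≤ 19 ✓
[11, 15, 16] → max 16  ≤ 19 ✓
[15, 16, 11] → max 16  ≤ 19 ✓
[16, 11, 8] → max 16  ≤ 19 ✓
[11, 8, 11] → max 11  ≤ 19 ✓
[8, 11, 1] → max 11  ≤ 19 ✓
[11, 1, 18] → max 18  ≤ 19 ✓
15 windows satisfy the condition.

15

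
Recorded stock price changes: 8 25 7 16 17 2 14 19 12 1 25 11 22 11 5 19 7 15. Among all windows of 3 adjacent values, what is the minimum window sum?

8 25 7 → sum 40
25 7 16 → sum 48
7 16 17 → sum 40
16 17 2 → sum 35
17 2 14 → sum 33
2 14 19 → sum 35
14 19 12 → sum 45
19 12 1 → sum 32
12 1 25 → sum 38
1 25 11 → sum 37
25 11 22 → sum 58
11 22 11 → sum 44
22 11 5 → sum 38
11 5 19 → sum 35
5 19 7 → sum 31
19 7 15 → sum 41
Minimum of these is 31.

31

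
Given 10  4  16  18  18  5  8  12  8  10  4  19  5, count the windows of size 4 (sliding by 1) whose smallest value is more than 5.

1

(10, 4, 16, 18) → min 4
(4, 16, 18, 18) → min 4
(16, 18, 18, 5) → min 5
(18, 18, 5, 8) → min 5
(18, 5, 8, 12) → min 5
(5, 8, 12, 8) → min 5
(8, 12, 8, 10) → min 8  > 5 ✓
(12, 8, 10, 4) → min 4
(8, 10, 4, 19) → min 4
(10, 4, 19, 5) → min 4
1 window satisfy the condition.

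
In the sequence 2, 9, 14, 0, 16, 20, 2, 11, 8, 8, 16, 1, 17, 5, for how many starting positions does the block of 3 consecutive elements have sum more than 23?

9

[2, 9, 14] → sum 25  > 23 ✓
[9, 14, 0] → sum 23
[14, 0, 16] → sum 30  > 23 ✓
[0, 16, 20] → sum 36  > 23 ✓
[16, 20, 2] → sum 38  > 23 ✓
[20, 2, 11] → sum 33  > 23 ✓
[2, 11, 8] → sum 21
[11, 8, 8] → sum 27  > 23 ✓
[8, 8, 16] → sum 32  > 23 ✓
[8, 16, 1] → sum 25  > 23 ✓
[16, 1, 17] → sum 34  > 23 ✓
[1, 17, 5] → sum 23
9 windows satisfy the condition.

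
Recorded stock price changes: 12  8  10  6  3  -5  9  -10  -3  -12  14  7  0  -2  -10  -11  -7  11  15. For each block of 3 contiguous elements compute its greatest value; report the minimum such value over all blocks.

-7

[12, 8, 10] → max 12
[8, 10, 6] → max 10
[10, 6, 3] → max 10
[6, 3, -5] → max 6
[3, -5, 9] → max 9
[-5, 9, -10] → max 9
[9, -10, -3] → max 9
[-10, -3, -12] → max -3
[-3, -12, 14] → max 14
[-12, 14, 7] → max 14
[14, 7, 0] → max 14
[7, 0, -2] → max 7
[0, -2, -10] → max 0
[-2, -10, -11] → max -2
[-10, -11, -7] → max -7
[-11, -7, 11] → max 11
[-7, 11, 15] → max 15
Minimum of these is -7.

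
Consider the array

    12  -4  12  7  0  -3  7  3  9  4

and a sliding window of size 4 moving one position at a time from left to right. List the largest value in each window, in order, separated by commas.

12, 12, 12, 7, 7, 9, 9

[12, -4, 12, 7] → max 12
[-4, 12, 7, 0] → max 12
[12, 7, 0, -3] → max 12
[7, 0, -3, 7] → max 7
[0, -3, 7, 3] → max 7
[-3, 7, 3, 9] → max 9
[7, 3, 9, 4] → max 9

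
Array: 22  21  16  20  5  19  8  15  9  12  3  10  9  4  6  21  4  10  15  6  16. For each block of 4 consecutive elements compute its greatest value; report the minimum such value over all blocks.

[22, 21, 16, 20] → max 22
[21, 16, 20, 5] → max 21
[16, 20, 5, 19] → max 20
[20, 5, 19, 8] → max 20
[5, 19, 8, 15] → max 19
[19, 8, 15, 9] → max 19
[8, 15, 9, 12] → max 15
[15, 9, 12, 3] → max 15
[9, 12, 3, 10] → max 12
[12, 3, 10, 9] → max 12
[3, 10, 9, 4] → max 10
[10, 9, 4, 6] → max 10
[9, 4, 6, 21] → max 21
[4, 6, 21, 4] → max 21
[6, 21, 4, 10] → max 21
[21, 4, 10, 15] → max 21
[4, 10, 15, 6] → max 15
[10, 15, 6, 16] → max 16
Minimum of these is 10.

10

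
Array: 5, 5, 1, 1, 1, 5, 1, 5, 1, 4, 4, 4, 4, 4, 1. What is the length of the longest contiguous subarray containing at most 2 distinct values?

Extend right; when distinct count exceeds 2, shrink from the left:
[5] 1 distinct, len 1
[5, 5] 1 distinct, len 2
[5, 5, 1] 2 distinct, len 3
[5, 5, 1, 1] 2 distinct, len 4
[5, 5, 1, 1, 1] 2 distinct, len 5
[5, 5, 1, 1, 1, 5] 2 distinct, len 6
[5, 5, 1, 1, 1, 5, 1] 2 distinct, len 7
[5, 5, 1, 1, 1, 5, 1, 5] 2 distinct, len 8
[5, 5, 1, 1, 1, 5, 1, 5, 1] 2 distinct, len 9
[1, 4] 2 distinct, len 2
[1, 4, 4] 2 distinct, len 3
[1, 4, 4, 4] 2 distinct, len 4
[1, 4, 4, 4, 4] 2 distinct, len 5
[1, 4, 4, 4, 4, 4] 2 distinct, len 6
[1, 4, 4, 4, 4, 4, 1] 2 distinct, len 7
Longest length with ≤2 distinct: 9.

9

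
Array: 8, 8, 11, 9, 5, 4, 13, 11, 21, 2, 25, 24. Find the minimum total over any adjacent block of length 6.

8 8 11 9 5 4 → sum 45
8 11 9 5 4 13 → sum 50
11 9 5 4 13 11 → sum 53
9 5 4 13 11 21 → sum 63
5 4 13 11 21 2 → sum 56
4 13 11 21 2 25 → sum 76
13 11 21 2 25 24 → sum 96
Minimum of these is 45.

45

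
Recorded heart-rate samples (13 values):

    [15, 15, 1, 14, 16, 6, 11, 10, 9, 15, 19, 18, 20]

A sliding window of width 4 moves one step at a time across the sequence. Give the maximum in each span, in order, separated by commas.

[15, 15, 1, 14] → max 15
[15, 1, 14, 16] → max 16
[1, 14, 16, 6] → max 16
[14, 16, 6, 11] → max 16
[16, 6, 11, 10] → max 16
[6, 11, 10, 9] → max 11
[11, 10, 9, 15] → max 15
[10, 9, 15, 19] → max 19
[9, 15, 19, 18] → max 19
[15, 19, 18, 20] → max 20

15, 16, 16, 16, 16, 11, 15, 19, 19, 20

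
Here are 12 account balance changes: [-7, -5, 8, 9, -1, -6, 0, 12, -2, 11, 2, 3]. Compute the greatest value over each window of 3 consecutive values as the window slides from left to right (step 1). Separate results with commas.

-7 -5 8 → max 8
-5 8 9 → max 9
8 9 -1 → max 9
9 -1 -6 → max 9
-1 -6 0 → max 0
-6 0 12 → max 12
0 12 -2 → max 12
12 -2 11 → max 12
-2 11 2 → max 11
11 2 3 → max 11

8, 9, 9, 9, 0, 12, 12, 12, 11, 11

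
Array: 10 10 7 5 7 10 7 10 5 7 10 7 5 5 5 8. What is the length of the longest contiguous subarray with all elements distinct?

[10] len 1
[10] len 1
[10, 7] len 2
[10, 7, 5] len 3
[5, 7] len 2
[5, 7, 10] len 3
[10, 7] len 2
[7, 10] len 2
[7, 10, 5] len 3
[10, 5, 7] len 3
[5, 7, 10] len 3
[10, 7] len 2
[10, 7, 5] len 3
[5] len 1
[5] len 1
[5, 8] len 2
Longest all-distinct length: 3.

3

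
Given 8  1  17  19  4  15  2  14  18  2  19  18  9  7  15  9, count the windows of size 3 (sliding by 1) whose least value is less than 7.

(8, 1, 17) → min 1  < 7 ✓
(1, 17, 19) → min 1  < 7 ✓
(17, 19, 4) → min 4  < 7 ✓
(19, 4, 15) → min 4  < 7 ✓
(4, 15, 2) → min 2  < 7 ✓
(15, 2, 14) → min 2  < 7 ✓
(2, 14, 18) → min 2  < 7 ✓
(14, 18, 2) → min 2  < 7 ✓
(18, 2, 19) → min 2  < 7 ✓
(2, 19, 18) → min 2  < 7 ✓
(19, 18, 9) → min 9
(18, 9, 7) → min 7
(9, 7, 15) → min 7
(7, 15, 9) → min 7
10 windows satisfy the condition.

10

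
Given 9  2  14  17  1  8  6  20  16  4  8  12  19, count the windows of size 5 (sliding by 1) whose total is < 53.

[9, 2, 14, 17, 1] → sum 43  < 53 ✓
[2, 14, 17, 1, 8] → sum 42  < 53 ✓
[14, 17, 1, 8, 6] → sum 46  < 53 ✓
[17, 1, 8, 6, 20] → sum 52  < 53 ✓
[1, 8, 6, 20, 16] → sum 51  < 53 ✓
[8, 6, 20, 16, 4] → sum 54
[6, 20, 16, 4, 8] → sum 54
[20, 16, 4, 8, 12] → sum 60
[16, 4, 8, 12, 19] → sum 59
5 windows satisfy the condition.

5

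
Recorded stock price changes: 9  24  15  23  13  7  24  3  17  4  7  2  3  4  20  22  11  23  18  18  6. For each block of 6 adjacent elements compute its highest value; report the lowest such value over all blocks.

17

[9, 24, 15, 23, 13, 7] → max 24
[24, 15, 23, 13, 7, 24] → max 24
[15, 23, 13, 7, 24, 3] → max 24
[23, 13, 7, 24, 3, 17] → max 24
[13, 7, 24, 3, 17, 4] → max 24
[7, 24, 3, 17, 4, 7] → max 24
[24, 3, 17, 4, 7, 2] → max 24
[3, 17, 4, 7, 2, 3] → max 17
[17, 4, 7, 2, 3, 4] → max 17
[4, 7, 2, 3, 4, 20] → max 20
[7, 2, 3, 4, 20, 22] → max 22
[2, 3, 4, 20, 22, 11] → max 22
[3, 4, 20, 22, 11, 23] → max 23
[4, 20, 22, 11, 23, 18] → max 23
[20, 22, 11, 23, 18, 18] → max 23
[22, 11, 23, 18, 18, 6] → max 23
Lowest of these is 17.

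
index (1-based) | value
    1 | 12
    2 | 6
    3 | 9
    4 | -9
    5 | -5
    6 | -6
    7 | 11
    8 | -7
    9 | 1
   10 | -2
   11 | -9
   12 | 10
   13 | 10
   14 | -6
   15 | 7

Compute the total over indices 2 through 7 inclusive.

6

Elements at indices 2..7: 6, 9, -9, -5, -6, 11
sum(6, 9, -9, -5, -6, 11) = 6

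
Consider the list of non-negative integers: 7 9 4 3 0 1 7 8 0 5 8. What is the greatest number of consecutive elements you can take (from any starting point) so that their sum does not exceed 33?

8

→ 7: sum 7, len 1
→ 9: sum 16, len 2
→ 4: sum 20, len 3
→ 3: sum 23, len 4
→ 0: sum 23, len 5
→ 1: sum 24, len 6
→ 7: sum 31, len 7
→ 8 (dropped 7): sum 32, len 7
→ 0: sum 32, len 8
→ 5 (dropped 9): sum 28, len 8
→ 8 (dropped 4): sum 32, len 8
Longest length seen: 8.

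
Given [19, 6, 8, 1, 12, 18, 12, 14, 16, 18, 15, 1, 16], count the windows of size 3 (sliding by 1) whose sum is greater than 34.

[19, 6, 8] → sum 33
[6, 8, 1] → sum 15
[8, 1, 12] → sum 21
[1, 12, 18] → sum 31
[12, 18, 12] → sum 42  > 34 ✓
[18, 12, 14] → sum 44  > 34 ✓
[12, 14, 16] → sum 42  > 34 ✓
[14, 16, 18] → sum 48  > 34 ✓
[16, 18, 15] → sum 49  > 34 ✓
[18, 15, 1] → sum 34
[15, 1, 16] → sum 32
5 windows satisfy the condition.

5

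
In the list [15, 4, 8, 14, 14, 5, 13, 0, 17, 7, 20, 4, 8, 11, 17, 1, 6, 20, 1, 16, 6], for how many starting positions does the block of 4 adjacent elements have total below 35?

[15, 4, 8, 14] → sum 41
[4, 8, 14, 14] → sum 40
[8, 14, 14, 5] → sum 41
[14, 14, 5, 13] → sum 46
[14, 5, 13, 0] → sum 32  < 35 ✓
[5, 13, 0, 17] → sum 35
[13, 0, 17, 7] → sum 37
[0, 17, 7, 20] → sum 44
[17, 7, 20, 4] → sum 48
[7, 20, 4, 8] → sum 39
[20, 4, 8, 11] → sum 43
[4, 8, 11, 17] → sum 40
[8, 11, 17, 1] → sum 37
[11, 17, 1, 6] → sum 35
[17, 1, 6, 20] → sum 44
[1, 6, 20, 1] → sum 28  < 35 ✓
[6, 20, 1, 16] → sum 43
[20, 1, 16, 6] → sum 43
2 windows satisfy the condition.

2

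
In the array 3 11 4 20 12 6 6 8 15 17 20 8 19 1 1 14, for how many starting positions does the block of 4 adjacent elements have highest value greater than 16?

11

3 11 4 20 → max 20  > 16 ✓
11 4 20 12 → max 20  > 16 ✓
4 20 12 6 → max 20  > 16 ✓
20 12 6 6 → max 20  > 16 ✓
12 6 6 8 → max 12
6 6 8 15 → max 15
6 8 15 17 → max 17  > 16 ✓
8 15 17 20 → max 20  > 16 ✓
15 17 20 8 → max 20  > 16 ✓
17 20 8 19 → max 20  > 16 ✓
20 8 19 1 → max 20  > 16 ✓
8 19 1 1 → max 19  > 16 ✓
19 1 1 14 → max 19  > 16 ✓
11 windows satisfy the condition.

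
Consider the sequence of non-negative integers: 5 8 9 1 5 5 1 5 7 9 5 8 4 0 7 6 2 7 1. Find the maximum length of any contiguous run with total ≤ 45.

9

[5] sum 5 len 1
[5, 8] sum 13 len 2
[5, 8, 9] sum 22 len 3
[5, 8, 9, 1] sum 23 len 4
[5, 8, 9, 1, 5] sum 28 len 5
[5, 8, 9, 1, 5, 5] sum 33 len 6
[5, 8, 9, 1, 5, 5, 1] sum 34 len 7
[5, 8, 9, 1, 5, 5, 1, 5] sum 39 len 8
[8, 9, 1, 5, 5, 1, 5, 7] sum 41 len 8
[9, 1, 5, 5, 1, 5, 7, 9] sum 42 len 8
[1, 5, 5, 1, 5, 7, 9, 5] sum 38 len 8
[5, 5, 1, 5, 7, 9, 5, 8] sum 45 len 8
[5, 1, 5, 7, 9, 5, 8, 4] sum 44 len 8
[5, 1, 5, 7, 9, 5, 8, 4, 0] sum 44 len 9
[5, 7, 9, 5, 8, 4, 0, 7] sum 45 len 8
[9, 5, 8, 4, 0, 7, 6] sum 39 len 7
[9, 5, 8, 4, 0, 7, 6, 2] sum 41 len 8
[5, 8, 4, 0, 7, 6, 2, 7] sum 39 len 8
[5, 8, 4, 0, 7, 6, 2, 7, 1] sum 40 len 9
Longest length seen: 9.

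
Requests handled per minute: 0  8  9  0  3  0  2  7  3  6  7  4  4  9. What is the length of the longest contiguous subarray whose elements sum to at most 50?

→ 0: sum 0, len 1
→ 8: sum 8, len 2
→ 9: sum 17, len 3
→ 0: sum 17, len 4
→ 3: sum 20, len 5
→ 0: sum 20, len 6
→ 2: sum 22, len 7
→ 7: sum 29, len 8
→ 3: sum 32, len 9
→ 6: sum 38, len 10
→ 7: sum 45, len 11
→ 4: sum 49, len 12
→ 4 (dropped 0, 8): sum 45, len 11
→ 9 (dropped 9): sum 45, len 11
Longest length seen: 12.

12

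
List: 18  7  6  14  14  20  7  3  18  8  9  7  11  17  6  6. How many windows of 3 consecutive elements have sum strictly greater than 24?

18 7 6 → sum 31  > 24 ✓
7 6 14 → sum 27  > 24 ✓
6 14 14 → sum 34  > 24 ✓
14 14 20 → sum 48  > 24 ✓
14 20 7 → sum 41  > 24 ✓
20 7 3 → sum 30  > 24 ✓
7 3 18 → sum 28  > 24 ✓
3 18 8 → sum 29  > 24 ✓
18 8 9 → sum 35  > 24 ✓
8 9 7 → sum 24
9 7 11 → sum 27  > 24 ✓
7 11 17 → sum 35  > 24 ✓
11 17 6 → sum 34  > 24 ✓
17 6 6 → sum 29  > 24 ✓
13 windows satisfy the condition.

13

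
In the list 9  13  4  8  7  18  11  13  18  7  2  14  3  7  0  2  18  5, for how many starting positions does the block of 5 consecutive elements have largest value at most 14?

9 13 4 8 7 → max 13  ≤ 14 ✓
13 4 8 7 18 → max 18
4 8 7 18 11 → max 18
8 7 18 11 13 → max 18
7 18 11 13 18 → max 18
18 11 13 18 7 → max 18
11 13 18 7 2 → max 18
13 18 7 2 14 → max 18
18 7 2 14 3 → max 18
7 2 14 3 7 → max 14  ≤ 14 ✓
2 14 3 7 0 → max 14  ≤ 14 ✓
14 3 7 0 2 → max 14  ≤ 14 ✓
3 7 0 2 18 → max 18
7 0 2 18 5 → max 18
4 windows satisfy the condition.

4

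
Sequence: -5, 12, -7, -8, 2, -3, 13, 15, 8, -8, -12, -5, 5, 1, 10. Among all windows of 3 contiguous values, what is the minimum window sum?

-5 12 -7 → sum 0
12 -7 -8 → sum -3
-7 -8 2 → sum -13
-8 2 -3 → sum -9
2 -3 13 → sum 12
-3 13 15 → sum 25
13 15 8 → sum 36
15 8 -8 → sum 15
8 -8 -12 → sum -12
-8 -12 -5 → sum -25
-12 -5 5 → sum -12
-5 5 1 → sum 1
5 1 10 → sum 16
Minimum of these is -25.

-25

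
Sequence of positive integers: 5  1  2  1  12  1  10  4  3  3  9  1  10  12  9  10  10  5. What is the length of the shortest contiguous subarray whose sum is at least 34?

Extend right; whenever the sum reaches 34, record the length and shrink from the left:
add 5: running sum 5 < 34
add 1: running sum 6 < 34
add 2: running sum 8 < 34
add 1: running sum 9 < 34
add 12: running sum 21 < 34
add 1: running sum 22 < 34
add 10: running sum 32 < 34
end 7: [5, 1, 2, 1, 12, 1, 10, 4] sum 36, len 8
end 8: [1, 2, 1, 12, 1, 10, 4, 3] sum 34, len 8
end 9: [1, 12, 1, 10, 4, 3, 3] sum 34, len 7
end 10: [12, 1, 10, 4, 3, 3, 9] sum 42, len 7
end 11: [12, 1, 10, 4, 3, 3, 9, 1] sum 43, len 8
end 12: [10, 4, 3, 3, 9, 1, 10] sum 40, len 7
end 13: [3, 9, 1, 10, 12] sum 35, len 5
end 14: [9, 1, 10, 12, 9] sum 41, len 5
end 15: [10, 12, 9, 10] sum 41, len 4
end 16: [12, 9, 10, 10] sum 41, len 4
end 17: [9, 10, 10, 5] sum 34, len 4
Shortest qualifying length: 4.

4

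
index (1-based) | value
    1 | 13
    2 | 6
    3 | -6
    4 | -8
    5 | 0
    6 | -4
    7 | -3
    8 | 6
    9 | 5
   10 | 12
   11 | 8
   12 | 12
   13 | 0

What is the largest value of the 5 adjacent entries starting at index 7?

12

Elements at indices 7..11: -3, 6, 5, 12, 8
max(-3, 6, 5, 12, 8) = 12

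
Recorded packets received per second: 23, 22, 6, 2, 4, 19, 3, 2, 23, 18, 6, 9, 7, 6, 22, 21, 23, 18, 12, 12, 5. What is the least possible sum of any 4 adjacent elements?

28

Each size-4 window and its sum:
[23, 22, 6, 2] → sum 53
[22, 6, 2, 4] → sum 34
[6, 2, 4, 19] → sum 31
[2, 4, 19, 3] → sum 28
[4, 19, 3, 2] → sum 28
[19, 3, 2, 23] → sum 47
[3, 2, 23, 18] → sum 46
[2, 23, 18, 6] → sum 49
[23, 18, 6, 9] → sum 56
[18, 6, 9, 7] → sum 40
[6, 9, 7, 6] → sum 28
[9, 7, 6, 22] → sum 44
[7, 6, 22, 21] → sum 56
[6, 22, 21, 23] → sum 72
[22, 21, 23, 18] → sum 84
[21, 23, 18, 12] → sum 74
[23, 18, 12, 12] → sum 65
[18, 12, 12, 5] → sum 47
Least of these is 28.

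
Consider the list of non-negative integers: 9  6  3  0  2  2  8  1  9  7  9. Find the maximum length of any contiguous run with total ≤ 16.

Extend to the right; shrink from the left whenever the sum exceeds 16:
add 9: [9] sum 9, len 1
add 6: [9, 6] sum 15, len 2
add 3: [6, 3] sum 9, len 2
add 0: [6, 3, 0] sum 9, len 3
add 2: [6, 3, 0, 2] sum 11, len 4
add 2: [6, 3, 0, 2, 2] sum 13, len 5
add 8: [3, 0, 2, 2, 8] sum 15, len 5
add 1: [3, 0, 2, 2, 8, 1] sum 16, len 6
add 9: [1, 9] sum 10, len 2
add 7: [9, 7] sum 16, len 2
add 9: [7, 9] sum 16, len 2
Longest length seen: 6.

6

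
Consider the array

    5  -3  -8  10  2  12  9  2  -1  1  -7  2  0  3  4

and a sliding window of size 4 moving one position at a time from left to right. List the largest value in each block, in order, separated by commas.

10, 10, 12, 12, 12, 12, 9, 2, 2, 2, 3, 4

5 -3 -8 10 → max 10
-3 -8 10 2 → max 10
-8 10 2 12 → max 12
10 2 12 9 → max 12
2 12 9 2 → max 12
12 9 2 -1 → max 12
9 2 -1 1 → max 9
2 -1 1 -7 → max 2
-1 1 -7 2 → max 2
1 -7 2 0 → max 2
-7 2 0 3 → max 3
2 0 3 4 → max 4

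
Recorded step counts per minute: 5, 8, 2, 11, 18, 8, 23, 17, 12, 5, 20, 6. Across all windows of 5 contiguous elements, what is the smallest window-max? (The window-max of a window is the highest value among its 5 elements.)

5 8 2 11 18 → max 18
8 2 11 18 8 → max 18
2 11 18 8 23 → max 23
11 18 8 23 17 → max 23
18 8 23 17 12 → max 23
8 23 17 12 5 → max 23
23 17 12 5 20 → max 23
17 12 5 20 6 → max 20
Smallest of these is 18.

18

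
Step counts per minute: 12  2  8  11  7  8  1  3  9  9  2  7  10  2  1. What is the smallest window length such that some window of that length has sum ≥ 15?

2

Extend right; whenever the sum reaches 15, record the length and shrink from the left:
add 12: running sum 12 < 15
add 2: running sum 14 < 15
add 8: shortest ending here [12, 2, 8] sum 22, len 3
add 11: shortest ending here [8, 11] sum 19, len 2
add 7: shortest ending here [11, 7] sum 18, len 2
add 8: shortest ending here [7, 8] sum 15, len 2
add 1: shortest ending here [7, 8, 1] sum 16, len 3
add 3: shortest ending here [7, 8, 1, 3] sum 19, len 4
add 9: shortest ending here [8, 1, 3, 9] sum 21, len 4
add 9: shortest ending here [9, 9] sum 18, len 2
add 2: shortest ending here [9, 9, 2] sum 20, len 3
add 7: shortest ending here [9, 2, 7] sum 18, len 3
add 10: shortest ending here [7, 10] sum 17, len 2
add 2: shortest ending here [7, 10, 2] sum 19, len 3
add 1: shortest ending here [7, 10, 2, 1] sum 20, len 4
Shortest qualifying length: 2.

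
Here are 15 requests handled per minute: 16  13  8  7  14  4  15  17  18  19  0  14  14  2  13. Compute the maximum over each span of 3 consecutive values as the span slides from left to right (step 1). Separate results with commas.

16, 13, 14, 14, 15, 17, 18, 19, 19, 19, 14, 14, 14

(16, 13, 8) → max 16
(13, 8, 7) → max 13
(8, 7, 14) → max 14
(7, 14, 4) → max 14
(14, 4, 15) → max 15
(4, 15, 17) → max 17
(15, 17, 18) → max 18
(17, 18, 19) → max 19
(18, 19, 0) → max 19
(19, 0, 14) → max 19
(0, 14, 14) → max 14
(14, 14, 2) → max 14
(14, 2, 13) → max 14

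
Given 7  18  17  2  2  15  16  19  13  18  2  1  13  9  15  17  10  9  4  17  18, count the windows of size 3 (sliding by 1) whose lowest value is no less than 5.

8

[7, 18, 17] → min 7  ≥ 5 ✓
[18, 17, 2] → min 2
[17, 2, 2] → min 2
[2, 2, 15] → min 2
[2, 15, 16] → min 2
[15, 16, 19] → min 15  ≥ 5 ✓
[16, 19, 13] → min 13  ≥ 5 ✓
[19, 13, 18] → min 13  ≥ 5 ✓
[13, 18, 2] → min 2
[18, 2, 1] → min 1
[2, 1, 13] → min 1
[1, 13, 9] → min 1
[13, 9, 15] → min 9  ≥ 5 ✓
[9, 15, 17] → min 9  ≥ 5 ✓
[15, 17, 10] → min 10  ≥ 5 ✓
[17, 10, 9] → min 9  ≥ 5 ✓
[10, 9, 4] → min 4
[9, 4, 17] → min 4
[4, 17, 18] → min 4
8 windows satisfy the condition.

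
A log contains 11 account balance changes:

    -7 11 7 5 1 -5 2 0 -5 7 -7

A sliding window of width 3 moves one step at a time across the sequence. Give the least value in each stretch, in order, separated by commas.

Sliding a size-3 window across the 11 values:
-7 11 7 → min -7
11 7 5 → min 5
7 5 1 → min 1
5 1 -5 → min -5
1 -5 2 → min -5
-5 2 0 → min -5
2 0 -5 → min -5
0 -5 7 → min -5
-5 7 -7 → min -7

-7, 5, 1, -5, -5, -5, -5, -5, -7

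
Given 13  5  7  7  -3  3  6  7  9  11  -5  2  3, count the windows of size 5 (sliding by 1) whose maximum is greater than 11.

1

13 5 7 7 -3 → max 13  > 11 ✓
5 7 7 -3 3 → max 7
7 7 -3 3 6 → max 7
7 -3 3 6 7 → max 7
-3 3 6 7 9 → max 9
3 6 7 9 11 → max 11
6 7 9 11 -5 → max 11
7 9 11 -5 2 → max 11
9 11 -5 2 3 → max 11
1 window satisfy the condition.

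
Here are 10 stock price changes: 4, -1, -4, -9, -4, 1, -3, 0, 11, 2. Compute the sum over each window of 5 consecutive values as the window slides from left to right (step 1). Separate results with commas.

-14, -17, -19, -15, 5, 11

Sliding a size-5 window across the 10 values:
[4, -1, -4, -9, -4] → sum -14
[-1, -4, -9, -4, 1] → sum -17
[-4, -9, -4, 1, -3] → sum -19
[-9, -4, 1, -3, 0] → sum -15
[-4, 1, -3, 0, 11] → sum 5
[1, -3, 0, 11, 2] → sum 11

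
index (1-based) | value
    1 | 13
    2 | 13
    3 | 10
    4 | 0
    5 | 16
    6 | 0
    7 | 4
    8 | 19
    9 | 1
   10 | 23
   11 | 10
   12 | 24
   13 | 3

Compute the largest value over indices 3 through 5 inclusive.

Elements at indices 3..5: 10, 0, 16
max(10, 0, 16) = 16

16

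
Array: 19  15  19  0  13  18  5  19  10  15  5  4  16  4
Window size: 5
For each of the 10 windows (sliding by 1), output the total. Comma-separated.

Sliding a size-5 window across the 14 values:
(19, 15, 19, 0, 13) → sum 66
(15, 19, 0, 13, 18) → sum 65
(19, 0, 13, 18, 5) → sum 55
(0, 13, 18, 5, 19) → sum 55
(13, 18, 5, 19, 10) → sum 65
(18, 5, 19, 10, 15) → sum 67
(5, 19, 10, 15, 5) → sum 54
(19, 10, 15, 5, 4) → sum 53
(10, 15, 5, 4, 16) → sum 50
(15, 5, 4, 16, 4) → sum 44

66, 65, 55, 55, 65, 67, 54, 53, 50, 44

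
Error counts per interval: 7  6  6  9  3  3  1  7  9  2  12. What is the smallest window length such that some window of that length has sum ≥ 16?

2

Extend right; whenever the sum reaches 16, record the length and shrink from the left:
add 7: running sum 7 < 16
add 6: running sum 13 < 16
add 6: shortest ending here [7, 6, 6] sum 19, len 3
add 9: shortest ending here [6, 6, 9] sum 21, len 3
add 3: shortest ending here [6, 9, 3] sum 18, len 3
add 3: shortest ending here [6, 9, 3, 3] sum 21, len 4
add 1: shortest ending here [9, 3, 3, 1] sum 16, len 4
add 7: shortest ending here [9, 3, 3, 1, 7] sum 23, len 5
add 9: shortest ending here [7, 9] sum 16, len 2
add 2: shortest ending here [7, 9, 2] sum 18, len 3
add 12: shortest ending here [9, 2, 12] sum 23, len 3
Shortest qualifying length: 2.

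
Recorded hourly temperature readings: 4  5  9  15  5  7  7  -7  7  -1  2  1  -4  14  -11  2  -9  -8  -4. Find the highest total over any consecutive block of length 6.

Window sums for each of the 14 positions:
(4, 5, 9, 15, 5, 7) → sum 45
(5, 9, 15, 5, 7, 7) → sum 48
(9, 15, 5, 7, 7, -7) → sum 36
(15, 5, 7, 7, -7, 7) → sum 34
(5, 7, 7, -7, 7, -1) → sum 18
(7, 7, -7, 7, -1, 2) → sum 15
(7, -7, 7, -1, 2, 1) → sum 9
(-7, 7, -1, 2, 1, -4) → sum -2
(7, -1, 2, 1, -4, 14) → sum 19
(-1, 2, 1, -4, 14, -11) → sum 1
(2, 1, -4, 14, -11, 2) → sum 4
(1, -4, 14, -11, 2, -9) → sum -7
(-4, 14, -11, 2, -9, -8) → sum -16
(14, -11, 2, -9, -8, -4) → sum -16
Highest of these is 48.

48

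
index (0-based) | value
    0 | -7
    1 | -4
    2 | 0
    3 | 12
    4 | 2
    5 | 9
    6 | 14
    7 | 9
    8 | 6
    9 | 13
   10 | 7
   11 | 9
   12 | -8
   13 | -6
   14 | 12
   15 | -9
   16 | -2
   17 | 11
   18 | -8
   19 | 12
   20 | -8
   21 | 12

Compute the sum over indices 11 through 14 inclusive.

Elements at indices 11..14: 9, -8, -6, 12
sum(9, -8, -6, 12) = 7

7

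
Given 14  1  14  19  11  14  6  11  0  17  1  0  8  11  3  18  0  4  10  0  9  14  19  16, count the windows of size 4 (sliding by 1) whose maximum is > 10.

19

14 1 14 19 → max 19  > 10 ✓
1 14 19 11 → max 19  > 10 ✓
14 19 11 14 → max 19  > 10 ✓
19 11 14 6 → max 19  > 10 ✓
11 14 6 11 → max 14  > 10 ✓
14 6 11 0 → max 14  > 10 ✓
6 11 0 17 → max 17  > 10 ✓
11 0 17 1 → max 17  > 10 ✓
0 17 1 0 → max 17  > 10 ✓
17 1 0 8 → max 17  > 10 ✓
1 0 8 11 → max 11  > 10 ✓
0 8 11 3 → max 11  > 10 ✓
8 11 3 18 → max 18  > 10 ✓
11 3 18 0 → max 18  > 10 ✓
3 18 0 4 → max 18  > 10 ✓
18 0 4 10 → max 18  > 10 ✓
0 4 10 0 → max 10
4 10 0 9 → max 10
10 0 9 14 → max 14  > 10 ✓
0 9 14 19 → max 19  > 10 ✓
9 14 19 16 → max 19  > 10 ✓
19 windows satisfy the condition.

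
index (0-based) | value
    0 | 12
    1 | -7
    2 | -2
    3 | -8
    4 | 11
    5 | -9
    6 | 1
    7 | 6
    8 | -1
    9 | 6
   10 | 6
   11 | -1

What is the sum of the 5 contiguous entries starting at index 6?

Elements at indices 6..10: 1, 6, -1, 6, 6
sum(1, 6, -1, 6, 6) = 18

18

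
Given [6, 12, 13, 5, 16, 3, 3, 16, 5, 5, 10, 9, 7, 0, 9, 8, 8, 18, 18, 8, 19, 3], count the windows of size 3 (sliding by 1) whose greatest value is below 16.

9

[6, 12, 13] → max 13  < 16 ✓
[12, 13, 5] → max 13  < 16 ✓
[13, 5, 16] → max 16
[5, 16, 3] → max 16
[16, 3, 3] → max 16
[3, 3, 16] → max 16
[3, 16, 5] → max 16
[16, 5, 5] → max 16
[5, 5, 10] → max 10  < 16 ✓
[5, 10, 9] → max 10  < 16 ✓
[10, 9, 7] → max 10  < 16 ✓
[9, 7, 0] → max 9  < 16 ✓
[7, 0, 9] → max 9  < 16 ✓
[0, 9, 8] → max 9  < 16 ✓
[9, 8, 8] → max 9  < 16 ✓
[8, 8, 18] → max 18
[8, 18, 18] → max 18
[18, 18, 8] → max 18
[18, 8, 19] → max 19
[8, 19, 3] → max 19
9 windows satisfy the condition.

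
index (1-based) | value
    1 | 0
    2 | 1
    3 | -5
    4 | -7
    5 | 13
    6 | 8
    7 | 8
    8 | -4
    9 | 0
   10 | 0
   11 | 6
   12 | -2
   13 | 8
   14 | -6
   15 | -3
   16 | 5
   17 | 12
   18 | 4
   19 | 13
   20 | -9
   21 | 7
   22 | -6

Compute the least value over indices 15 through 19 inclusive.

Elements at indices 15..19: -3, 5, 12, 4, 13
min(-3, 5, 12, 4, 13) = -3

-3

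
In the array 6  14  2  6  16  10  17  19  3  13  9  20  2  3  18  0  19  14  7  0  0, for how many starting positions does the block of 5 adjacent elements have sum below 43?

3

[6, 14, 2, 6, 16] → sum 44
[14, 2, 6, 16, 10] → sum 48
[2, 6, 16, 10, 17] → sum 51
[6, 16, 10, 17, 19] → sum 68
[16, 10, 17, 19, 3] → sum 65
[10, 17, 19, 3, 13] → sum 62
[17, 19, 3, 13, 9] → sum 61
[19, 3, 13, 9, 20] → sum 64
[3, 13, 9, 20, 2] → sum 47
[13, 9, 20, 2, 3] → sum 47
[9, 20, 2, 3, 18] → sum 52
[20, 2, 3, 18, 0] → sum 43
[2, 3, 18, 0, 19] → sum 42  < 43 ✓
[3, 18, 0, 19, 14] → sum 54
[18, 0, 19, 14, 7] → sum 58
[0, 19, 14, 7, 0] → sum 40  < 43 ✓
[19, 14, 7, 0, 0] → sum 40  < 43 ✓
3 windows satisfy the condition.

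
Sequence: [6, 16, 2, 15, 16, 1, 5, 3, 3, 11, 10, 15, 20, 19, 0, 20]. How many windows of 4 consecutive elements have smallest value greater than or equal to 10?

[6, 16, 2, 15] → min 2
[16, 2, 15, 16] → min 2
[2, 15, 16, 1] → min 1
[15, 16, 1, 5] → min 1
[16, 1, 5, 3] → min 1
[1, 5, 3, 3] → min 1
[5, 3, 3, 11] → min 3
[3, 3, 11, 10] → min 3
[3, 11, 10, 15] → min 3
[11, 10, 15, 20] → min 10  ≥ 10 ✓
[10, 15, 20, 19] → min 10  ≥ 10 ✓
[15, 20, 19, 0] → min 0
[20, 19, 0, 20] → min 0
2 windows satisfy the condition.

2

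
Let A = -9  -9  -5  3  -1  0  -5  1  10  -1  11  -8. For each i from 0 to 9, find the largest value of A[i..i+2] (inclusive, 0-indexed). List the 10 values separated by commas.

-5, 3, 3, 3, 0, 1, 10, 10, 11, 11

[-9, -9, -5] → max -5
[-9, -5, 3] → max 3
[-5, 3, -1] → max 3
[3, -1, 0] → max 3
[-1, 0, -5] → max 0
[0, -5, 1] → max 1
[-5, 1, 10] → max 10
[1, 10, -1] → max 10
[10, -1, 11] → max 11
[-1, 11, -8] → max 11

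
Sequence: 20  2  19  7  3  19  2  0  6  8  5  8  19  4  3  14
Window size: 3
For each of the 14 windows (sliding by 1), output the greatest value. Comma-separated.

Sliding a size-3 window across the 16 values:
[20, 2, 19] → max 20
[2, 19, 7] → max 19
[19, 7, 3] → max 19
[7, 3, 19] → max 19
[3, 19, 2] → max 19
[19, 2, 0] → max 19
[2, 0, 6] → max 6
[0, 6, 8] → max 8
[6, 8, 5] → max 8
[8, 5, 8] → max 8
[5, 8, 19] → max 19
[8, 19, 4] → max 19
[19, 4, 3] → max 19
[4, 3, 14] → max 14

20, 19, 19, 19, 19, 19, 6, 8, 8, 8, 19, 19, 19, 14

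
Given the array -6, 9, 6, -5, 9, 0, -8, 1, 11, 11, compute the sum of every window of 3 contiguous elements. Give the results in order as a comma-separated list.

-6 9 6 → sum 9
9 6 -5 → sum 10
6 -5 9 → sum 10
-5 9 0 → sum 4
9 0 -8 → sum 1
0 -8 1 → sum -7
-8 1 11 → sum 4
1 11 11 → sum 23

9, 10, 10, 4, 1, -7, 4, 23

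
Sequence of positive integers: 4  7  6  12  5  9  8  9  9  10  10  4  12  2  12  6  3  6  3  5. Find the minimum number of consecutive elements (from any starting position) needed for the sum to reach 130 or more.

17

add 4: running sum 4 < 130
add 7: running sum 11 < 130
add 6: running sum 17 < 130
add 12: running sum 29 < 130
add 5: running sum 34 < 130
add 9: running sum 43 < 130
add 8: running sum 51 < 130
add 9: running sum 60 < 130
add 9: running sum 69 < 130
add 10: running sum 79 < 130
add 10: running sum 89 < 130
add 4: running sum 93 < 130
add 12: running sum 105 < 130
add 2: running sum 107 < 130
add 12: running sum 119 < 130
add 6: running sum 125 < 130
add 3: running sum 128 < 130
add 6: shortest ending here [7, 6, 12, 5, 9, 8, 9, 9, 10, 10, 4, 12, 2, 12, 6, 3, 6] sum 130, len 17
add 3: shortest ending here [7, 6, 12, 5, 9, 8, 9, 9, 10, 10, 4, 12, 2, 12, 6, 3, 6, 3] sum 133, len 18
add 5: shortest ending here [6, 12, 5, 9, 8, 9, 9, 10, 10, 4, 12, 2, 12, 6, 3, 6, 3, 5] sum 131, len 18
Shortest qualifying length: 17.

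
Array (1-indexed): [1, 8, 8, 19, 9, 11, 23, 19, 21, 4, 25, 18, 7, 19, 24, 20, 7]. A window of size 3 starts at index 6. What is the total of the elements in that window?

Elements at indices 6..8: 11, 23, 19
sum(11, 23, 19) = 53

53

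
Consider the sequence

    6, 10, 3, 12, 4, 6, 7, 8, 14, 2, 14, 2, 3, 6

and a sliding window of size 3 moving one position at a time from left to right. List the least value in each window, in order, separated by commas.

[6, 10, 3] → min 3
[10, 3, 12] → min 3
[3, 12, 4] → min 3
[12, 4, 6] → min 4
[4, 6, 7] → min 4
[6, 7, 8] → min 6
[7, 8, 14] → min 7
[8, 14, 2] → min 2
[14, 2, 14] → min 2
[2, 14, 2] → min 2
[14, 2, 3] → min 2
[2, 3, 6] → min 2

3, 3, 3, 4, 4, 6, 7, 2, 2, 2, 2, 2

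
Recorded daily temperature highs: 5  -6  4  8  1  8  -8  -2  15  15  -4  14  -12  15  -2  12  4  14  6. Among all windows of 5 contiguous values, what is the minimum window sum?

5 -6 4 8 1 → sum 12
-6 4 8 1 8 → sum 15
4 8 1 8 -8 → sum 13
8 1 8 -8 -2 → sum 7
1 8 -8 -2 15 → sum 14
8 -8 -2 15 15 → sum 28
-8 -2 15 15 -4 → sum 16
-2 15 15 -4 14 → sum 38
15 15 -4 14 -12 → sum 28
15 -4 14 -12 15 → sum 28
-4 14 -12 15 -2 → sum 11
14 -12 15 -2 12 → sum 27
-12 15 -2 12 4 → sum 17
15 -2 12 4 14 → sum 43
-2 12 4 14 6 → sum 34
Minimum of these is 7.

7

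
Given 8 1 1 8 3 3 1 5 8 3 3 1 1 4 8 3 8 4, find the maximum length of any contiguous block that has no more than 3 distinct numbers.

7

[8] 1 distinct, len 1
[8, 1] 2 distinct, len 2
[8, 1, 1] 2 distinct, len 3
[8, 1, 1, 8] 2 distinct, len 4
[8, 1, 1, 8, 3] 3 distinct, len 5
[8, 1, 1, 8, 3, 3] 3 distinct, len 6
[8, 1, 1, 8, 3, 3, 1] 3 distinct, len 7
[3, 3, 1, 5] 3 distinct, len 4
[1, 5, 8] 3 distinct, len 3
[5, 8, 3] 3 distinct, len 3
[5, 8, 3, 3] 3 distinct, len 4
[8, 3, 3, 1] 3 distinct, len 4
[8, 3, 3, 1, 1] 3 distinct, len 5
[3, 3, 1, 1, 4] 3 distinct, len 5
[1, 1, 4, 8] 3 distinct, len 4
[4, 8, 3] 3 distinct, len 3
[4, 8, 3, 8] 3 distinct, len 4
[4, 8, 3, 8, 4] 3 distinct, len 5
Longest length with ≤3 distinct: 7.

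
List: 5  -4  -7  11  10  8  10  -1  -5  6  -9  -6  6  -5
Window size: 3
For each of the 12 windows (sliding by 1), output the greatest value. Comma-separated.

5 -4 -7 → max 5
-4 -7 11 → max 11
-7 11 10 → max 11
11 10 8 → max 11
10 8 10 → max 10
8 10 -1 → max 10
10 -1 -5 → max 10
-1 -5 6 → max 6
-5 6 -9 → max 6
6 -9 -6 → max 6
-9 -6 6 → max 6
-6 6 -5 → max 6

5, 11, 11, 11, 10, 10, 10, 6, 6, 6, 6, 6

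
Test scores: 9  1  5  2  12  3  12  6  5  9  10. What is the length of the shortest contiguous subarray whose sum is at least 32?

4

add 9: running sum 9 < 32
add 1: running sum 10 < 32
add 5: running sum 15 < 32
add 2: running sum 17 < 32
add 12: running sum 29 < 32
add 3: shortest ending here [9, 1, 5, 2, 12, 3] sum 32, len 6
add 12: shortest ending here [5, 2, 12, 3, 12] sum 34, len 5
add 6: shortest ending here [12, 3, 12, 6] sum 33, len 4
add 5: shortest ending here [12, 3, 12, 6, 5] sum 38, len 5
add 9: shortest ending here [12, 6, 5, 9] sum 32, len 4
add 10: shortest ending here [12, 6, 5, 9, 10] sum 42, len 5
Shortest qualifying length: 4.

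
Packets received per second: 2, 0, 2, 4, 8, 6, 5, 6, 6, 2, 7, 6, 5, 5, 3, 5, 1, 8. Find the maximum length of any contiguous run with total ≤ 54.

12

[2] sum 2 len 1
[2, 0] sum 2 len 2
[2, 0, 2] sum 4 len 3
[2, 0, 2, 4] sum 8 len 4
[2, 0, 2, 4, 8] sum 16 len 5
[2, 0, 2, 4, 8, 6] sum 22 len 6
[2, 0, 2, 4, 8, 6, 5] sum 27 len 7
[2, 0, 2, 4, 8, 6, 5, 6] sum 33 len 8
[2, 0, 2, 4, 8, 6, 5, 6, 6] sum 39 len 9
[2, 0, 2, 4, 8, 6, 5, 6, 6, 2] sum 41 len 10
[2, 0, 2, 4, 8, 6, 5, 6, 6, 2, 7] sum 48 len 11
[2, 0, 2, 4, 8, 6, 5, 6, 6, 2, 7, 6] sum 54 len 12
[8, 6, 5, 6, 6, 2, 7, 6, 5] sum 51 len 9
[6, 5, 6, 6, 2, 7, 6, 5, 5] sum 48 len 9
[6, 5, 6, 6, 2, 7, 6, 5, 5, 3] sum 51 len 10
[5, 6, 6, 2, 7, 6, 5, 5, 3, 5] sum 50 len 10
[5, 6, 6, 2, 7, 6, 5, 5, 3, 5, 1] sum 51 len 11
[6, 6, 2, 7, 6, 5, 5, 3, 5, 1, 8] sum 54 len 11
Longest length seen: 12.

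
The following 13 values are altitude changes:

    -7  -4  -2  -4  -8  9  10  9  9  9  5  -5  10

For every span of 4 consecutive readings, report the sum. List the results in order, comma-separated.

-17, -18, -5, 7, 20, 37, 37, 32, 18, 19

[-7, -4, -2, -4] → sum -17
[-4, -2, -4, -8] → sum -18
[-2, -4, -8, 9] → sum -5
[-4, -8, 9, 10] → sum 7
[-8, 9, 10, 9] → sum 20
[9, 10, 9, 9] → sum 37
[10, 9, 9, 9] → sum 37
[9, 9, 9, 5] → sum 32
[9, 9, 5, -5] → sum 18
[9, 5, -5, 10] → sum 19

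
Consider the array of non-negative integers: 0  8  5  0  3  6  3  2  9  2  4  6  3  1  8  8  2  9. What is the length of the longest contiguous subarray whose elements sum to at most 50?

12

Extend to the right; shrink from the left whenever the sum exceeds 50:
add 0: [0] sum 0, len 1
add 8: [0, 8] sum 8, len 2
add 5: [0, 8, 5] sum 13, len 3
add 0: [0, 8, 5, 0] sum 13, len 4
add 3: [0, 8, 5, 0, 3] sum 16, len 5
add 6: [0, 8, 5, 0, 3, 6] sum 22, len 6
add 3: [0, 8, 5, 0, 3, 6, 3] sum 25, len 7
add 2: [0, 8, 5, 0, 3, 6, 3, 2] sum 27, len 8
add 9: [0, 8, 5, 0, 3, 6, 3, 2, 9] sum 36, len 9
add 2: [0, 8, 5, 0, 3, 6, 3, 2, 9, 2] sum 38, len 10
add 4: [0, 8, 5, 0, 3, 6, 3, 2, 9, 2, 4] sum 42, len 11
add 6: [0, 8, 5, 0, 3, 6, 3, 2, 9, 2, 4, 6] sum 48, len 12
add 3: [5, 0, 3, 6, 3, 2, 9, 2, 4, 6, 3] sum 43, len 11
add 1: [5, 0, 3, 6, 3, 2, 9, 2, 4, 6, 3, 1] sum 44, len 12
add 8: [0, 3, 6, 3, 2, 9, 2, 4, 6, 3, 1, 8] sum 47, len 12
add 8: [3, 2, 9, 2, 4, 6, 3, 1, 8, 8] sum 46, len 10
add 2: [3, 2, 9, 2, 4, 6, 3, 1, 8, 8, 2] sum 48, len 11
add 9: [2, 4, 6, 3, 1, 8, 8, 2, 9] sum 43, len 9
Longest length seen: 12.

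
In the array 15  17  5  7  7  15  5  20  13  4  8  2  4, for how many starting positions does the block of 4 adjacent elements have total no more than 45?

8

15 17 5 7 → sum 44  ≤ 45 ✓
17 5 7 7 → sum 36  ≤ 45 ✓
5 7 7 15 → sum 34  ≤ 45 ✓
7 7 15 5 → sum 34  ≤ 45 ✓
7 15 5 20 → sum 47
15 5 20 13 → sum 53
5 20 13 4 → sum 42  ≤ 45 ✓
20 13 4 8 → sum 45  ≤ 45 ✓
13 4 8 2 → sum 27  ≤ 45 ✓
4 8 2 4 → sum 18  ≤ 45 ✓
8 windows satisfy the condition.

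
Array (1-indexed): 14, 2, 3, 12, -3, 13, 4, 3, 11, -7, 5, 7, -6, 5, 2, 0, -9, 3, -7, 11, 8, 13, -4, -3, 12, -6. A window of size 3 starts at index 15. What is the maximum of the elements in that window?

Elements at indices 15..17: 2, 0, -9
max(2, 0, -9) = 2

2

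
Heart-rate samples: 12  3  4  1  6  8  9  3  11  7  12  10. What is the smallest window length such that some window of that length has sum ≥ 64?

add 12: running sum 12 < 64
add 3: running sum 15 < 64
add 4: running sum 19 < 64
add 1: running sum 20 < 64
add 6: running sum 26 < 64
add 8: running sum 34 < 64
add 9: running sum 43 < 64
add 3: running sum 46 < 64
add 11: running sum 57 < 64
end 9: [12, 3, 4, 1, 6, 8, 9, 3, 11, 7] sum 64, len 10
end 10: [3, 4, 1, 6, 8, 9, 3, 11, 7, 12] sum 64, len 10
end 11: [6, 8, 9, 3, 11, 7, 12, 10] sum 66, len 8
Shortest qualifying length: 8.

8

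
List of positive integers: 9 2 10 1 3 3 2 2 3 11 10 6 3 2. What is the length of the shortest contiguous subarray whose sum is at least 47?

add 9: running sum 9 < 47
add 2: running sum 11 < 47
add 10: running sum 21 < 47
add 1: running sum 22 < 47
add 3: running sum 25 < 47
add 3: running sum 28 < 47
add 2: running sum 30 < 47
add 2: running sum 32 < 47
add 3: running sum 35 < 47
add 11: running sum 46 < 47
add 10: shortest ending here [2, 10, 1, 3, 3, 2, 2, 3, 11, 10] sum 47, len 10
add 6: shortest ending here [10, 1, 3, 3, 2, 2, 3, 11, 10, 6] sum 51, len 10
add 3: shortest ending here [10, 1, 3, 3, 2, 2, 3, 11, 10, 6, 3] sum 54, len 11
add 2: shortest ending here [10, 1, 3, 3, 2, 2, 3, 11, 10, 6, 3, 2] sum 56, len 12
Shortest qualifying length: 10.

10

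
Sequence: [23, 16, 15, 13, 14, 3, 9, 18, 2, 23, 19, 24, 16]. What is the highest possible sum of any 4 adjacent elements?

82

[23, 16, 15, 13] → sum 67
[16, 15, 13, 14] → sum 58
[15, 13, 14, 3] → sum 45
[13, 14, 3, 9] → sum 39
[14, 3, 9, 18] → sum 44
[3, 9, 18, 2] → sum 32
[9, 18, 2, 23] → sum 52
[18, 2, 23, 19] → sum 62
[2, 23, 19, 24] → sum 68
[23, 19, 24, 16] → sum 82
Highest of these is 82.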